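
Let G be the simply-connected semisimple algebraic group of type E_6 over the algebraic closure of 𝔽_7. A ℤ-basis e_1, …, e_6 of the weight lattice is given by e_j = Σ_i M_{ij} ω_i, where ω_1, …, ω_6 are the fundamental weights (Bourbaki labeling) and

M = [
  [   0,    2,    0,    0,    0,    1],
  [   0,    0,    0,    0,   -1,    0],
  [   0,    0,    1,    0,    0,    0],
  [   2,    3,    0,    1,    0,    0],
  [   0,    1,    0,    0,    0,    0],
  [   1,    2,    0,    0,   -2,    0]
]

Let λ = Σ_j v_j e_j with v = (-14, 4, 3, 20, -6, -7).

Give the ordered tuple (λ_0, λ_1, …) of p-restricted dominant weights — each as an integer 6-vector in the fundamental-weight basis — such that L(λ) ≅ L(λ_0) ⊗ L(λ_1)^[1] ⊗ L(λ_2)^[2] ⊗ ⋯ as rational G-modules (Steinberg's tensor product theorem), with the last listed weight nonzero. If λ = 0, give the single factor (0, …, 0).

Compute c_i = Σ_j M_{ij} v_j with v = (-14, 4, 3, 20, -6, -7):
  c_1 = 0*-14 + 2*4 + 0*3 + 0*20 + 0*-6 + 1*-7 = 1
  c_2 = 0*-14 + 0*4 + 0*3 + 0*20 + -1*-6 + 0*-7 = 6
  c_3 = 0*-14 + 0*4 + 1*3 + 0*20 + 0*-6 + 0*-7 = 3
  c_4 = 2*-14 + 3*4 + 0*3 + 1*20 + 0*-6 + 0*-7 = 4
  c_5 = 0*-14 + 1*4 + 0*3 + 0*20 + 0*-6 + 0*-7 = 4
  c_6 = 1*-14 + 2*4 + 0*3 + 0*20 + -2*-6 + 0*-7 = 6
p = 7; digits c_i = Σ_j d_{ij}·7^j, 0 ≤ d_{ij} < 7:
  c_1 = 1 = 1·7^0
  c_2 = 6 = 6·7^0
  c_3 = 3 = 3·7^0
  c_4 = 4 = 4·7^0
  c_5 = 4 = 4·7^0
  c_6 = 6 = 6·7^0
p-restricted factor λ_0 = (1, 6, 3, 4, 4, 6)

((1, 6, 3, 4, 4, 6),)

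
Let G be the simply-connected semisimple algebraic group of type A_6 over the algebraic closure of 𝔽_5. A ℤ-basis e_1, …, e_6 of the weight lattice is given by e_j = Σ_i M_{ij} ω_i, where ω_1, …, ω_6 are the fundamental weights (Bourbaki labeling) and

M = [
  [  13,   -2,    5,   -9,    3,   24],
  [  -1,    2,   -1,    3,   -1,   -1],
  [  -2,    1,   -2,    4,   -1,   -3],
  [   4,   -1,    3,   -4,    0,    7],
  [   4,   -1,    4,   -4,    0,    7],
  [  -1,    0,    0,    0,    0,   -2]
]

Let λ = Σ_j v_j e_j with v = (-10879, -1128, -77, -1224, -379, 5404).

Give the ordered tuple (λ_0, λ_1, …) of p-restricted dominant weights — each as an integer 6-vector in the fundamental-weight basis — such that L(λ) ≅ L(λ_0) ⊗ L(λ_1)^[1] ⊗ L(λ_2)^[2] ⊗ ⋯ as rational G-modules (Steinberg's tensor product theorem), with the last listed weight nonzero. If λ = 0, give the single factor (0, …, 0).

Change of basis e → ω: c = M·v where v = (-10879, -1128, -77, -1224, -379, 5404):
  c_1 = (13)·(-10879) + (-2)·(-1128) + (5)·(-77) + (-9)·(-1224) + (3)·(-379) + (24)·(5404) = 19
  c_2 = (-1)·(-10879) + (2)·(-1128) + (-1)·(-77) + (3)·(-1224) + (-1)·(-379) + (-1)·(5404) = 3
  c_3 = (-2)·(-10879) + (1)·(-1128) + (-2)·(-77) + (4)·(-1224) + (-1)·(-379) + (-3)·(5404) = 55
  c_4 = (4)·(-10879) + (-1)·(-1128) + (3)·(-77) + (-4)·(-1224) + (0)·(-379) + (7)·(5404) = 105
  c_5 = (4)·(-10879) + (-1)·(-1128) + (4)·(-77) + (-4)·(-1224) + (0)·(-379) + (7)·(5404) = 28
  c_6 = (-1)·(-10879) + (0)·(-1128) + (0)·(-77) + (0)·(-1224) + (0)·(-379) + (-2)·(5404) = 71
p = 5; digits c_i = Σ_j d_{ij}·5^j, 0 ≤ d_{ij} < 5:
  c_1 = 19 = 4·5^0 + 3·5^1
  c_2 = 3 = 3·5^0
  c_3 = 55 = 0·5^0 + 1·5^1 + 2·5^2
  c_4 = 105 = 0·5^0 + 1·5^1 + 4·5^2
  c_5 = 28 = 3·5^0 + 0·5^1 + 1·5^2
  c_6 = 71 = 1·5^0 + 4·5^1 + 2·5^2
p-restricted factor λ_0 = (4, 3, 0, 0, 3, 1)
p-restricted factor λ_1 = (3, 0, 1, 1, 0, 4)
p-restricted factor λ_2 = (0, 0, 2, 4, 1, 2)

((4, 3, 0, 0, 3, 1), (3, 0, 1, 1, 0, 4), (0, 0, 2, 4, 1, 2))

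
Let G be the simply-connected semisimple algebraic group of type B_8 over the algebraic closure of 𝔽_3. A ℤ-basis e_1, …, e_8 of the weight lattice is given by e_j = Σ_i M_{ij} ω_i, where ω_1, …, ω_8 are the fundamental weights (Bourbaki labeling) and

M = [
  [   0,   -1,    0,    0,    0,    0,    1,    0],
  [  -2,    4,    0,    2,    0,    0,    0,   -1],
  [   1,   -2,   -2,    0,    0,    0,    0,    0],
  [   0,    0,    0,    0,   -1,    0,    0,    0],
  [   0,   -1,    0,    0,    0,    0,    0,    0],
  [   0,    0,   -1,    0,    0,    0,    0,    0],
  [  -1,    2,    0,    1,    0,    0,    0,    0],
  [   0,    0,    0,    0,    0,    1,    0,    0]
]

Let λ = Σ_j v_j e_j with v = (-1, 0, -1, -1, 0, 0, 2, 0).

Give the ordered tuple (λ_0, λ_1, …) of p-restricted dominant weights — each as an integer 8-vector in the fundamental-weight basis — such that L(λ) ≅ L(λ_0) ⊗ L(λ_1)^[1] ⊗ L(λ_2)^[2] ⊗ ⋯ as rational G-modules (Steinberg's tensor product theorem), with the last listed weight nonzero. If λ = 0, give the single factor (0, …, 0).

((2, 0, 1, 0, 0, 1, 0, 0),)

In the fundamental-weight basis, λ has coordinates c = M·v (v = (-1, 0, -1, -1, 0, 0, 2, 0)):
  c_1 = (0)·(-1) + (-1)·(0) + (0)·(-1) + (0)·(-1) + (0)·(0) + (0)·(0) + (1)·(2) + (0)·(0) = 2
  c_2 = (-2)·(-1) + (4)·(0) + (0)·(-1) + (2)·(-1) + (0)·(0) + (0)·(0) + (0)·(2) + (-1)·(0) = 0
  c_3 = (1)·(-1) + (-2)·(0) + (-2)·(-1) + (0)·(-1) + (0)·(0) + (0)·(0) + (0)·(2) + (0)·(0) = 1
  c_4 = (0)·(-1) + (0)·(0) + (0)·(-1) + (0)·(-1) + (-1)·(0) + (0)·(0) + (0)·(2) + (0)·(0) = 0
  c_5 = (0)·(-1) + (-1)·(0) + (0)·(-1) + (0)·(-1) + (0)·(0) + (0)·(0) + (0)·(2) + (0)·(0) = 0
  c_6 = (0)·(-1) + (0)·(0) + (-1)·(-1) + (0)·(-1) + (0)·(0) + (0)·(0) + (0)·(2) + (0)·(0) = 1
  c_7 = (-1)·(-1) + (2)·(0) + (0)·(-1) + (1)·(-1) + (0)·(0) + (0)·(0) + (0)·(2) + (0)·(0) = 0
  c_8 = (0)·(-1) + (0)·(0) + (0)·(-1) + (0)·(-1) + (0)·(0) + (1)·(0) + (0)·(2) + (0)·(0) = 0
Base-3 expansion of each c_i:
  c_1 = 2 = 2·3^0
  c_2 = 0
  c_3 = 1 = 1·3^0
  c_4 = 0
  c_5 = 0
  c_6 = 1 = 1·3^0
  c_7 = 0
  c_8 = 0
λ_0 = (2, 0, 1, 0, 0, 1, 0, 0)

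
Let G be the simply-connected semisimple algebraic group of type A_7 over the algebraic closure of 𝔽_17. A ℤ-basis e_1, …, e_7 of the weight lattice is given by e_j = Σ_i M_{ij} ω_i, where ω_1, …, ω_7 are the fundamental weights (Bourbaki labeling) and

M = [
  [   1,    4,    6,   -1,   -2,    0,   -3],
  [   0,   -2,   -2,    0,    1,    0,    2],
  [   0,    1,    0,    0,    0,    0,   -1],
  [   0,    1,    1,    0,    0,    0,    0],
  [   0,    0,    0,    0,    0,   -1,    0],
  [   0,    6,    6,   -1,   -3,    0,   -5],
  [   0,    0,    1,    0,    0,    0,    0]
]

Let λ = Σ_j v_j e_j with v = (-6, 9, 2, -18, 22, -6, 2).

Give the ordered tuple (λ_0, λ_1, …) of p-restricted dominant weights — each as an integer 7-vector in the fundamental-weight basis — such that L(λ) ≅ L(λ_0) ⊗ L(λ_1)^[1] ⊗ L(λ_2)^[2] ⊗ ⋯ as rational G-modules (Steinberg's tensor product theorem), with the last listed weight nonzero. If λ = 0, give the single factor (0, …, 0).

((10, 4, 7, 11, 6, 8, 2),)

Compute c_i = Σ_j M_{ij} v_j with v = (-6, 9, 2, -18, 22, -6, 2):
  c_1 = (1)·(-6) + 4·9 + 6·2 + (-1)·(-18) + (-2)·(22) + (0)·(-6) + (-3)·(2) = 10
  c_2 = (0)·(-6) + (-2)·(9) + (-2)·(2) + (0)·(-18) + 1·22 + (0)·(-6) + 2·2 = 4
  c_3 = (0)·(-6) + 1·9 + 0·2 + (0)·(-18) + 0·22 + (0)·(-6) + (-1)·(2) = 7
  c_4 = (0)·(-6) + 1·9 + 1·2 + (0)·(-18) + 0·22 + (0)·(-6) + 0·2 = 11
  c_5 = (0)·(-6) + 0·9 + 0·2 + (0)·(-18) + 0·22 + (-1)·(-6) + 0·2 = 6
  c_6 = (0)·(-6) + 6·9 + 6·2 + (-1)·(-18) + (-3)·(22) + (0)·(-6) + (-5)·(2) = 8
  c_7 = (0)·(-6) + 0·9 + 1·2 + (0)·(-18) + 0·22 + (0)·(-6) + 0·2 = 2
Base-17 expansion of each c_i:
  c_1 = 10 = 10·17^0
  c_2 = 4 = 4·17^0
  c_3 = 7 = 7·17^0
  c_4 = 11 = 11·17^0
  c_5 = 6 = 6·17^0
  c_6 = 8 = 8·17^0
  c_7 = 2 = 2·17^0
λ_0 = (10, 4, 7, 11, 6, 8, 2)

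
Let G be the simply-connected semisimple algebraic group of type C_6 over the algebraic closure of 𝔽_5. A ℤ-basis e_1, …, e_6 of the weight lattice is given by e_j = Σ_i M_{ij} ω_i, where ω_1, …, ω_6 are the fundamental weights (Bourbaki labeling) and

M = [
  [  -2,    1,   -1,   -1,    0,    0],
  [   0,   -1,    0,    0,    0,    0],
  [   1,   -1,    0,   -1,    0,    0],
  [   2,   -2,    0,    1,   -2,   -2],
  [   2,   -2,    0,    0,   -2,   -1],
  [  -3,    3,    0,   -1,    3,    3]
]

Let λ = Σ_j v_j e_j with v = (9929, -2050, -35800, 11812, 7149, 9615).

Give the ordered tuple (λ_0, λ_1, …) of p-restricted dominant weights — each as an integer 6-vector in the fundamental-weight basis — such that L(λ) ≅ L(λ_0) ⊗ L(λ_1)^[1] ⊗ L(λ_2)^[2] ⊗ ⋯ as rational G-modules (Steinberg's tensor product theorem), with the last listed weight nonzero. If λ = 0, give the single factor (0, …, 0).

ω-coordinates c = M·v, v = (9929, -2050, -35800, 11812, 7149, 9615):
  c_1 = -2*9929 + 1*-2050 + -1*-35800 + -1*11812 + 0*7149 + 0*9615 = 2080
  c_2 = 0*9929 + -1*-2050 + 0*-35800 + 0*11812 + 0*7149 + 0*9615 = 2050
  c_3 = 1*9929 + -1*-2050 + 0*-35800 + -1*11812 + 0*7149 + 0*9615 = 167
  c_4 = 2*9929 + -2*-2050 + 0*-35800 + 1*11812 + -2*7149 + -2*9615 = 2242
  c_5 = 2*9929 + -2*-2050 + 0*-35800 + 0*11812 + -2*7149 + -1*9615 = 45
  c_6 = -3*9929 + 3*-2050 + 0*-35800 + -1*11812 + 3*7149 + 3*9615 = 2543
Expand coordinatewise in base 5:
  c_1 = 2080 = 0·5^0 + 1·5^1 + 3·5^2 + 1·5^3 + 3·5^4
  c_2 = 2050 = 0·5^0 + 0·5^1 + 2·5^2 + 1·5^3 + 3·5^4
  c_3 = 167 = 2·5^0 + 3·5^1 + 1·5^2 + 1·5^3
  c_4 = 2242 = 2·5^0 + 3·5^1 + 4·5^2 + 2·5^3 + 3·5^4
  c_5 = 45 = 0·5^0 + 4·5^1 + 1·5^2
  c_6 = 2543 = 3·5^0 + 3·5^1 + 1·5^2 + 0·5^3 + 4·5^4
p-restricted factor λ_0 = (0, 0, 2, 2, 0, 3)
p-restricted factor λ_1 = (1, 0, 3, 3, 4, 3)
p-restricted factor λ_2 = (3, 2, 1, 4, 1, 1)
p-restricted factor λ_3 = (1, 1, 1, 2, 0, 0)
p-restricted factor λ_4 = (3, 3, 0, 3, 0, 4)

((0, 0, 2, 2, 0, 3), (1, 0, 3, 3, 4, 3), (3, 2, 1, 4, 1, 1), (1, 1, 1, 2, 0, 0), (3, 3, 0, 3, 0, 4))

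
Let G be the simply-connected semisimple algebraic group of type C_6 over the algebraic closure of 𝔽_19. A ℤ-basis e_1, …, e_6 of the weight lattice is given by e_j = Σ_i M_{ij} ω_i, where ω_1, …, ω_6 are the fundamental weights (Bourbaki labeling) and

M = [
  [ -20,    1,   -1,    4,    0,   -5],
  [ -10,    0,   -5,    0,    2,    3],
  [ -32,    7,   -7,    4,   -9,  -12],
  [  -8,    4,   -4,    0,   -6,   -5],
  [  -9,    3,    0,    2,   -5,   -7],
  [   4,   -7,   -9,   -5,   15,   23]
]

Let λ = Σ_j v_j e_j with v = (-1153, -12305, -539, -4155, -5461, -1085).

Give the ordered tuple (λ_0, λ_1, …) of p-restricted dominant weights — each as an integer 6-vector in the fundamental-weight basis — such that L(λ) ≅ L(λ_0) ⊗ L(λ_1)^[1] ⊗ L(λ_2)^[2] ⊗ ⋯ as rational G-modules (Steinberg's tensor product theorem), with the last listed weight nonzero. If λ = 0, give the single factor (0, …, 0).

((4, 10, 7, 9, 14, 13), (5, 2, 4, 18, 2, 14))

In the fundamental-weight basis, λ has coordinates c = M·v (v = (-1153, -12305, -539, -4155, -5461, -1085)):
  c_1 = (-20)·(-1153) + (1)·(-12305) + (-1)·(-539) + (4)·(-4155) + (0)·(-5461) + (-5)·(-1085) = 99
  c_2 = (-10)·(-1153) + (0)·(-12305) + (-5)·(-539) + (0)·(-4155) + (2)·(-5461) + (3)·(-1085) = 48
  c_3 = (-32)·(-1153) + (7)·(-12305) + (-7)·(-539) + (4)·(-4155) + (-9)·(-5461) + (-12)·(-1085) = 83
  c_4 = (-8)·(-1153) + (4)·(-12305) + (-4)·(-539) + (0)·(-4155) + (-6)·(-5461) + (-5)·(-1085) = 351
  c_5 = (-9)·(-1153) + (3)·(-12305) + (0)·(-539) + (2)·(-4155) + (-5)·(-5461) + (-7)·(-1085) = 52
  c_6 = (4)·(-1153) + (-7)·(-12305) + (-9)·(-539) + (-5)·(-4155) + (15)·(-5461) + (23)·(-1085) = 279
p = 19; digits c_i = Σ_j d_{ij}·19^j, 0 ≤ d_{ij} < 19:
  c_1 = 99 = 4·19^0 + 5·19^1
  c_2 = 48 = 10·19^0 + 2·19^1
  c_3 = 83 = 7·19^0 + 4·19^1
  c_4 = 351 = 9·19^0 + 18·19^1
  c_5 = 52 = 14·19^0 + 2·19^1
  c_6 = 279 = 13·19^0 + 14·19^1
λ_0 = (4, 10, 7, 9, 14, 13)
λ_1 = (5, 2, 4, 18, 2, 14)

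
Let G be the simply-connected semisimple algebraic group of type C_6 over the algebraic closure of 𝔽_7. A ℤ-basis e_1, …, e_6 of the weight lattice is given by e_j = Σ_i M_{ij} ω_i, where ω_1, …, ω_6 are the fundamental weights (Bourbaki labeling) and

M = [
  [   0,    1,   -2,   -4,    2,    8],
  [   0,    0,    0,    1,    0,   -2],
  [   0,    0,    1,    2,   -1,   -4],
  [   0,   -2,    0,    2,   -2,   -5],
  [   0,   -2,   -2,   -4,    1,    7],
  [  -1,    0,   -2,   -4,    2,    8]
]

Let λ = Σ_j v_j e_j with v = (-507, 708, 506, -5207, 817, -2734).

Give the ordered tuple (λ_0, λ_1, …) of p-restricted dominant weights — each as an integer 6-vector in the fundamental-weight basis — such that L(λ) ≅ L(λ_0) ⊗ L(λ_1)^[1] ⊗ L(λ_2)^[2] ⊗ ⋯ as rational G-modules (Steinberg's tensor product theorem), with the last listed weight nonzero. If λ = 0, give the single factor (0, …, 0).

Compute c_i = Σ_j M_{ij} v_j with v = (-507, 708, 506, -5207, 817, -2734):
  c_1 = 0*-507 + 1*708 + -2*506 + -4*-5207 + 2*817 + 8*-2734 = 286
  c_2 = 0*-507 + 0*708 + 0*506 + 1*-5207 + 0*817 + -2*-2734 = 261
  c_3 = 0*-507 + 0*708 + 1*506 + 2*-5207 + -1*817 + -4*-2734 = 211
  c_4 = 0*-507 + -2*708 + 0*506 + 2*-5207 + -2*817 + -5*-2734 = 206
  c_5 = 0*-507 + -2*708 + -2*506 + -4*-5207 + 1*817 + 7*-2734 = 79
  c_6 = -1*-507 + 0*708 + -2*506 + -4*-5207 + 2*817 + 8*-2734 = 85
Base-7 expansion of each c_i:
  c_1 = 286 = 6·7^0 + 5·7^1 + 5·7^2
  c_2 = 261 = 2·7^0 + 2·7^1 + 5·7^2
  c_3 = 211 = 1·7^0 + 2·7^1 + 4·7^2
  c_4 = 206 = 3·7^0 + 1·7^1 + 4·7^2
  c_5 = 79 = 2·7^0 + 4·7^1 + 1·7^2
  c_6 = 85 = 1·7^0 + 5·7^1 + 1·7^2
λ_0 = (6, 2, 1, 3, 2, 1)
λ_1 = (5, 2, 2, 1, 4, 5)
λ_2 = (5, 5, 4, 4, 1, 1)

((6, 2, 1, 3, 2, 1), (5, 2, 2, 1, 4, 5), (5, 5, 4, 4, 1, 1))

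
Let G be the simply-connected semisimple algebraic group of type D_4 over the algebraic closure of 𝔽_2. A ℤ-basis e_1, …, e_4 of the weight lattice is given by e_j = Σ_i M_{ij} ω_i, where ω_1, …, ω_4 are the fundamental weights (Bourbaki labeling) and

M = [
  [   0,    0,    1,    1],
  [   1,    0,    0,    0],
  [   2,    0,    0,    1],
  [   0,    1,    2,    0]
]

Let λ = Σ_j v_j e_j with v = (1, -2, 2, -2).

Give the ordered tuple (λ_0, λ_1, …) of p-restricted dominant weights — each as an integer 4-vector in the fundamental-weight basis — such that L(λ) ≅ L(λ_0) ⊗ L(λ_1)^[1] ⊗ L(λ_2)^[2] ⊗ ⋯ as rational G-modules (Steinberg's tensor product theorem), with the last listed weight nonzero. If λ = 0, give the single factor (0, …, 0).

((0, 1, 0, 0), (0, 0, 0, 1))

Compute c_i = Σ_j M_{ij} v_j with v = (1, -2, 2, -2):
  c_1 = (0)·(1) + (0)·(-2) + (1)·(2) + (1)·(-2) = 0
  c_2 = (1)·(1) + (0)·(-2) + (0)·(2) + (0)·(-2) = 1
  c_3 = (2)·(1) + (0)·(-2) + (0)·(2) + (1)·(-2) = 0
  c_4 = (0)·(1) + (1)·(-2) + (2)·(2) + (0)·(-2) = 2
Writing each c_i in base p = 2:
  c_1 = 0
  c_2 = 1 = 1·2^0
  c_3 = 0
  c_4 = 2 = 0·2^0 + 1·2^1
Factor λ_0 = (0, 1, 0, 0)
Factor λ_1 = (0, 0, 0, 1)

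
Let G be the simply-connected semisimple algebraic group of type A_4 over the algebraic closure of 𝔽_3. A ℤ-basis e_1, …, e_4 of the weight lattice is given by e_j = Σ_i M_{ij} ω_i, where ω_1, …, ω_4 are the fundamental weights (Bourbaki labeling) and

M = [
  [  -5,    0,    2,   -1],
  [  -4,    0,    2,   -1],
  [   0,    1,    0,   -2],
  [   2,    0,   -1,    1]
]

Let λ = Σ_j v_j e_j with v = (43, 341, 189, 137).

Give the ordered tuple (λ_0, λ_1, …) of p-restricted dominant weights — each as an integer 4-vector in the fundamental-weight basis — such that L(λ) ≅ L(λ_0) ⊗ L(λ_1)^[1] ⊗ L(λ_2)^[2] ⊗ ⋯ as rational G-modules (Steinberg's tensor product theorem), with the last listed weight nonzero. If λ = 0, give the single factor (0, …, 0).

((2, 0, 1, 1), (2, 2, 1, 2), (2, 1, 1, 0), (0, 2, 2, 1))

ω-coordinates c = M·v, v = (43, 341, 189, 137):
  c_1 = (-5)·(43) + 0·341 + 2·189 + (-1)·(137) = 26
  c_2 = (-4)·(43) + 0·341 + 2·189 + (-1)·(137) = 69
  c_3 = 0·43 + 1·341 + 0·189 + (-2)·(137) = 67
  c_4 = 2·43 + 0·341 + (-1)·(189) + 1·137 = 34
Expand coordinatewise in base 3:
  c_1 = 26 = 2·3^0 + 2·3^1 + 2·3^2
  c_2 = 69 = 0·3^0 + 2·3^1 + 1·3^2 + 2·3^3
  c_3 = 67 = 1·3^0 + 1·3^1 + 1·3^2 + 2·3^3
  c_4 = 34 = 1·3^0 + 2·3^1 + 0·3^2 + 1·3^3
p-restricted factor λ_0 = (2, 0, 1, 1)
p-restricted factor λ_1 = (2, 2, 1, 2)
p-restricted factor λ_2 = (2, 1, 1, 0)
p-restricted factor λ_3 = (0, 2, 2, 1)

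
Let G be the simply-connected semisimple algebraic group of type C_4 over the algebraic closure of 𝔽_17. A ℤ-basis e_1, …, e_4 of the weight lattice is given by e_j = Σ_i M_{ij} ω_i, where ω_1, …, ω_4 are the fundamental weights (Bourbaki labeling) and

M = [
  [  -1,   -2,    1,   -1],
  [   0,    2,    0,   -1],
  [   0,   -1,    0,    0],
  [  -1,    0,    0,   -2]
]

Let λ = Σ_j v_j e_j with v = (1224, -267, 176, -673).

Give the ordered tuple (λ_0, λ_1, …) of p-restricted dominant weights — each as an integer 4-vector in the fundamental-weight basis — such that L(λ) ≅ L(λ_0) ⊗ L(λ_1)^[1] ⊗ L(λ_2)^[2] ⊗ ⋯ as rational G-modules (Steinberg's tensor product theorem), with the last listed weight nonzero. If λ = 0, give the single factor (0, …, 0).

Change of basis e → ω: c = M·v where v = (1224, -267, 176, -673):
  c_1 = -1*1224 + -2*-267 + 1*176 + -1*-673 = 159
  c_2 = 0*1224 + 2*-267 + 0*176 + -1*-673 = 139
  c_3 = 0*1224 + -1*-267 + 0*176 + 0*-673 = 267
  c_4 = -1*1224 + 0*-267 + 0*176 + -2*-673 = 122
Writing each c_i in base p = 17:
  c_1 = 159 = 6·17^0 + 9·17^1
  c_2 = 139 = 3·17^0 + 8·17^1
  c_3 = 267 = 12·17^0 + 15·17^1
  c_4 = 122 = 3·17^0 + 7·17^1
λ_0 = (6, 3, 12, 3)
λ_1 = (9, 8, 15, 7)

((6, 3, 12, 3), (9, 8, 15, 7))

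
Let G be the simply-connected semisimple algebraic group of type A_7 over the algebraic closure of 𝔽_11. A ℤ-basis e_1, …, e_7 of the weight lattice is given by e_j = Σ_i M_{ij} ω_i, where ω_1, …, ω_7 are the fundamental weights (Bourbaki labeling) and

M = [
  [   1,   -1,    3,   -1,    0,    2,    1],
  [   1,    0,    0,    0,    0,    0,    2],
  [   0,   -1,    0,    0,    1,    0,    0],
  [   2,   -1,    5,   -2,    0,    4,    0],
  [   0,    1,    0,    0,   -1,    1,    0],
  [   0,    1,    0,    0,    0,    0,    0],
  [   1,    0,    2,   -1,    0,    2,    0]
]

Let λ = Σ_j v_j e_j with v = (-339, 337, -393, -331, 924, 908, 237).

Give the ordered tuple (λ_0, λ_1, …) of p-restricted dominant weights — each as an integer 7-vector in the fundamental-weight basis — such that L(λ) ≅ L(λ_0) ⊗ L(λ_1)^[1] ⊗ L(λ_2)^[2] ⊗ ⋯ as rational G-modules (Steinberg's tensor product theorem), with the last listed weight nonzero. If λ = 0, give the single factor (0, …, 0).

((1, 3, 4, 5, 2, 7, 10), (4, 1, 9, 9, 7, 8, 4), (4, 1, 4, 10, 2, 2, 8))

ω-coordinates c = M·v, v = (-339, 337, -393, -331, 924, 908, 237):
  c_1 = (1)·(-339) + (-1)·(337) + (3)·(-393) + (-1)·(-331) + 0·924 + 2·908 + 1·237 = 529
  c_2 = (1)·(-339) + 0·337 + (0)·(-393) + (0)·(-331) + 0·924 + 0·908 + 2·237 = 135
  c_3 = (0)·(-339) + (-1)·(337) + (0)·(-393) + (0)·(-331) + 1·924 + 0·908 + 0·237 = 587
  c_4 = (2)·(-339) + (-1)·(337) + (5)·(-393) + (-2)·(-331) + 0·924 + 4·908 + 0·237 = 1314
  c_5 = (0)·(-339) + 1·337 + (0)·(-393) + (0)·(-331) + (-1)·(924) + 1·908 + 0·237 = 321
  c_6 = (0)·(-339) + 1·337 + (0)·(-393) + (0)·(-331) + 0·924 + 0·908 + 0·237 = 337
  c_7 = (1)·(-339) + 0·337 + (2)·(-393) + (-1)·(-331) + 0·924 + 2·908 + 0·237 = 1022
p = 11; digits c_i = Σ_j d_{ij}·11^j, 0 ≤ d_{ij} < 11:
  c_1 = 529 = 1·11^0 + 4·11^1 + 4·11^2
  c_2 = 135 = 3·11^0 + 1·11^1 + 1·11^2
  c_3 = 587 = 4·11^0 + 9·11^1 + 4·11^2
  c_4 = 1314 = 5·11^0 + 9·11^1 + 10·11^2
  c_5 = 321 = 2·11^0 + 7·11^1 + 2·11^2
  c_6 = 337 = 7·11^0 + 8·11^1 + 2·11^2
  c_7 = 1022 = 10·11^0 + 4·11^1 + 8·11^2
Factor λ_0 = (1, 3, 4, 5, 2, 7, 10)
Factor λ_1 = (4, 1, 9, 9, 7, 8, 4)
Factor λ_2 = (4, 1, 4, 10, 2, 2, 8)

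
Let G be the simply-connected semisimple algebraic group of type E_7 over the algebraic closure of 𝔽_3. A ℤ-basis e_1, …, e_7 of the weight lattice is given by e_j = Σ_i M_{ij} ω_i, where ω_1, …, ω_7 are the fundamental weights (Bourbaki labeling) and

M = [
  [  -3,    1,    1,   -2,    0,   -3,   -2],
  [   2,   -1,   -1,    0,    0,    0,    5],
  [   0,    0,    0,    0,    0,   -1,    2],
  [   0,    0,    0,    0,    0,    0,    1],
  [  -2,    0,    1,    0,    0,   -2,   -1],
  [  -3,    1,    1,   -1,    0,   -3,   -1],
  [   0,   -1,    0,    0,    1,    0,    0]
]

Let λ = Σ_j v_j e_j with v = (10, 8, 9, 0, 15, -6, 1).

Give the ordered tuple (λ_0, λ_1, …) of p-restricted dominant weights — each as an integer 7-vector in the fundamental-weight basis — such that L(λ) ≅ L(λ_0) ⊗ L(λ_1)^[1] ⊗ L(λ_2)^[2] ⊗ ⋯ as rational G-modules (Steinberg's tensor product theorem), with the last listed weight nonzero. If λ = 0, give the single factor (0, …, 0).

ω-coordinates c = M·v, v = (10, 8, 9, 0, 15, -6, 1):
  c_1 = (-3)·(10) + 1·8 + 1·9 + (-2)·(0) + 0·15 + (-3)·(-6) + (-2)·(1) = 3
  c_2 = 2·10 + (-1)·(8) + (-1)·(9) + 0·0 + 0·15 + (0)·(-6) + 5·1 = 8
  c_3 = 0·10 + 0·8 + 0·9 + 0·0 + 0·15 + (-1)·(-6) + 2·1 = 8
  c_4 = 0·10 + 0·8 + 0·9 + 0·0 + 0·15 + (0)·(-6) + 1·1 = 1
  c_5 = (-2)·(10) + 0·8 + 1·9 + 0·0 + 0·15 + (-2)·(-6) + (-1)·(1) = 0
  c_6 = (-3)·(10) + 1·8 + 1·9 + (-1)·(0) + 0·15 + (-3)·(-6) + (-1)·(1) = 4
  c_7 = 0·10 + (-1)·(8) + 0·9 + 0·0 + 1·15 + (0)·(-6) + 0·1 = 7
Expand coordinatewise in base 3:
  c_1 = 3 = 0·3^0 + 1·3^1
  c_2 = 8 = 2·3^0 + 2·3^1
  c_3 = 8 = 2·3^0 + 2·3^1
  c_4 = 1 = 1·3^0
  c_5 = 0
  c_6 = 4 = 1·3^0 + 1·3^1
  c_7 = 7 = 1·3^0 + 2·3^1
p-restricted factor λ_0 = (0, 2, 2, 1, 0, 1, 1)
p-restricted factor λ_1 = (1, 2, 2, 0, 0, 1, 2)

((0, 2, 2, 1, 0, 1, 1), (1, 2, 2, 0, 0, 1, 2))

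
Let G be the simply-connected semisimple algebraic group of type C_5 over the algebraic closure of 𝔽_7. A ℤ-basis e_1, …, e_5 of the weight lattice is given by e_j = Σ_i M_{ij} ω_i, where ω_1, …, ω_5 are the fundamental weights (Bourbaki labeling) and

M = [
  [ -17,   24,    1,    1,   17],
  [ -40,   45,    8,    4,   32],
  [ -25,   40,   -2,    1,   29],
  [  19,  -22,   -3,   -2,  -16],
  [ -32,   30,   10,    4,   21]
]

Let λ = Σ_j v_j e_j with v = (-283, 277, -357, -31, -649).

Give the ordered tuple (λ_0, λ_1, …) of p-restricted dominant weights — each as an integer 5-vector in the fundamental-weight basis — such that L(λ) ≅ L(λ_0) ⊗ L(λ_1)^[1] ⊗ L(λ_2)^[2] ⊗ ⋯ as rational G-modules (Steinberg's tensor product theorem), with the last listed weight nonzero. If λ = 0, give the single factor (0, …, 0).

((3, 2, 3, 4, 1), (5, 5, 2, 6, 6))

Compute c_i = Σ_j M_{ij} v_j with v = (-283, 277, -357, -31, -649):
  c_1 = -17*-283 + 24*277 + 1*-357 + 1*-31 + 17*-649 = 38
  c_2 = -40*-283 + 45*277 + 8*-357 + 4*-31 + 32*-649 = 37
  c_3 = -25*-283 + 40*277 + -2*-357 + 1*-31 + 29*-649 = 17
  c_4 = 19*-283 + -22*277 + -3*-357 + -2*-31 + -16*-649 = 46
  c_5 = -32*-283 + 30*277 + 10*-357 + 4*-31 + 21*-649 = 43
Base-7 expansion of each c_i:
  c_1 = 38 = 3·7^0 + 5·7^1
  c_2 = 37 = 2·7^0 + 5·7^1
  c_3 = 17 = 3·7^0 + 2·7^1
  c_4 = 46 = 4·7^0 + 6·7^1
  c_5 = 43 = 1·7^0 + 6·7^1
Factor λ_0 = (3, 2, 3, 4, 1)
Factor λ_1 = (5, 5, 2, 6, 6)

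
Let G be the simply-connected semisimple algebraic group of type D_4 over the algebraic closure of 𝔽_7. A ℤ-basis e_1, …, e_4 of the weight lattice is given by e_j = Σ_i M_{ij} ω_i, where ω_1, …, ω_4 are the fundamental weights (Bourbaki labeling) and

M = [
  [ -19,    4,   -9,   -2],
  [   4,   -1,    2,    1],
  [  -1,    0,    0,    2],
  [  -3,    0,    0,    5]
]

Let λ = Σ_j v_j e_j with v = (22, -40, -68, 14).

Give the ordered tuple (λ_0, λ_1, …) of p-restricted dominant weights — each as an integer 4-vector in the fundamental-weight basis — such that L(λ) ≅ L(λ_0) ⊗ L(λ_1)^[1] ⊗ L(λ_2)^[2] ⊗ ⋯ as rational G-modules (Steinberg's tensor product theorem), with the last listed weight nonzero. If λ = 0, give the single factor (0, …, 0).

ω-coordinates c = M·v, v = (22, -40, -68, 14):
  c_1 = (-19)·(22) + (4)·(-40) + (-9)·(-68) + (-2)·(14) = 6
  c_2 = 4·22 + (-1)·(-40) + (2)·(-68) + 1·14 = 6
  c_3 = (-1)·(22) + (0)·(-40) + (0)·(-68) + 2·14 = 6
  c_4 = (-3)·(22) + (0)·(-40) + (0)·(-68) + 5·14 = 4
Writing each c_i in base p = 7:
  c_1 = 6 = 6·7^0
  c_2 = 6 = 6·7^0
  c_3 = 6 = 6·7^0
  c_4 = 4 = 4·7^0
p-restricted factor λ_0 = (6, 6, 6, 4)

((6, 6, 6, 4),)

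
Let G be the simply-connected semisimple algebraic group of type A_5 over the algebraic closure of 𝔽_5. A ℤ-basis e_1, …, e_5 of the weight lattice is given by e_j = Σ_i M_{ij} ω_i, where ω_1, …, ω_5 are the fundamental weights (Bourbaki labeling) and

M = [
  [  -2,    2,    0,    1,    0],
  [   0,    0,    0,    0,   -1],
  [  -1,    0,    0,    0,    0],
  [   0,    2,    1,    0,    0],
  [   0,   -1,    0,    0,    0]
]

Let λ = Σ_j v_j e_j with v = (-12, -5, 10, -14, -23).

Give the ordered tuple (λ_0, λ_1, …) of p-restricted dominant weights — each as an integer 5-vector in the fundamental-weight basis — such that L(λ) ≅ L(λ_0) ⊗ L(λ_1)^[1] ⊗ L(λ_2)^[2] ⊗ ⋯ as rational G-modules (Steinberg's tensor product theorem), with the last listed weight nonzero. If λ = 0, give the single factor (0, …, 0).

((0, 3, 2, 0, 0), (0, 4, 2, 0, 1))

In the fundamental-weight basis, λ has coordinates c = M·v (v = (-12, -5, 10, -14, -23)):
  c_1 = (-2)·(-12) + (2)·(-5) + 0·10 + (1)·(-14) + (0)·(-23) = 0
  c_2 = (0)·(-12) + (0)·(-5) + 0·10 + (0)·(-14) + (-1)·(-23) = 23
  c_3 = (-1)·(-12) + (0)·(-5) + 0·10 + (0)·(-14) + (0)·(-23) = 12
  c_4 = (0)·(-12) + (2)·(-5) + 1·10 + (0)·(-14) + (0)·(-23) = 0
  c_5 = (0)·(-12) + (-1)·(-5) + 0·10 + (0)·(-14) + (0)·(-23) = 5
p = 5; digits c_i = Σ_j d_{ij}·5^j, 0 ≤ d_{ij} < 5:
  c_1 = 0
  c_2 = 23 = 3·5^0 + 4·5^1
  c_3 = 12 = 2·5^0 + 2·5^1
  c_4 = 0
  c_5 = 5 = 0·5^0 + 1·5^1
p-restricted factor λ_0 = (0, 3, 2, 0, 0)
p-restricted factor λ_1 = (0, 4, 2, 0, 1)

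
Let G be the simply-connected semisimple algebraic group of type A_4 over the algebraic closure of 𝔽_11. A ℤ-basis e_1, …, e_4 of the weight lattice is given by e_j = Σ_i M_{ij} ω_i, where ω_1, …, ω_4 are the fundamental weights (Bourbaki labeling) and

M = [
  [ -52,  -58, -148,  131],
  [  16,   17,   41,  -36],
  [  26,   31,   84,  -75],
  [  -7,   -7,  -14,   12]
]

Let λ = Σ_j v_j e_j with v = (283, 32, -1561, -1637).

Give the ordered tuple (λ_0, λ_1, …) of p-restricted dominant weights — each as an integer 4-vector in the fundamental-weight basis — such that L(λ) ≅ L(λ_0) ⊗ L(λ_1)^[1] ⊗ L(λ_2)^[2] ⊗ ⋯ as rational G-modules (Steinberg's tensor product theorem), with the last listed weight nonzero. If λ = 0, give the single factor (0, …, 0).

Compute c_i = Σ_j M_{ij} v_j with v = (283, 32, -1561, -1637):
  c_1 = -52*283 + -58*32 + -148*-1561 + 131*-1637 = 9
  c_2 = 16*283 + 17*32 + 41*-1561 + -36*-1637 = 3
  c_3 = 26*283 + 31*32 + 84*-1561 + -75*-1637 = 1
  c_4 = -7*283 + -7*32 + -14*-1561 + 12*-1637 = 5
Base-11 expansion of each c_i:
  c_1 = 9 = 9·11^0
  c_2 = 3 = 3·11^0
  c_3 = 1 = 1·11^0
  c_4 = 5 = 5·11^0
p-restricted factor λ_0 = (9, 3, 1, 5)

((9, 3, 1, 5),)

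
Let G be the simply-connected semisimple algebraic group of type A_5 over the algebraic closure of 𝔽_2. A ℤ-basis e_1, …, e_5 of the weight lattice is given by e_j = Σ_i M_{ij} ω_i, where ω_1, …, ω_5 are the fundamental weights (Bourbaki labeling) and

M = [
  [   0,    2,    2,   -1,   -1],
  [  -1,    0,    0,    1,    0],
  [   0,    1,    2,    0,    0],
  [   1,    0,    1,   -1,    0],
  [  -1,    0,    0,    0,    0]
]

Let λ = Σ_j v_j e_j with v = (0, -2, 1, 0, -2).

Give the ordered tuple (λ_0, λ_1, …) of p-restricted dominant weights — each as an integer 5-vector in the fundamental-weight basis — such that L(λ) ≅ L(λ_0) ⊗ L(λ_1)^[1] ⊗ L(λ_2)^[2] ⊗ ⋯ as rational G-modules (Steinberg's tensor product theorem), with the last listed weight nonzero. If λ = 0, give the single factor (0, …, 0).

Converting to the ω-basis (c_i = row i of M dotted with v = (0, -2, 1, 0, -2)):
  c_1 = 0·0 + (2)·(-2) + 2·1 + (-1)·(0) + (-1)·(-2) = 0
  c_2 = (-1)·(0) + (0)·(-2) + 0·1 + 1·0 + (0)·(-2) = 0
  c_3 = 0·0 + (1)·(-2) + 2·1 + 0·0 + (0)·(-2) = 0
  c_4 = 1·0 + (0)·(-2) + 1·1 + (-1)·(0) + (0)·(-2) = 1
  c_5 = (-1)·(0) + (0)·(-2) + 0·1 + 0·0 + (0)·(-2) = 0
Expand coordinatewise in base 2:
  c_1 = 0
  c_2 = 0
  c_3 = 0
  c_4 = 1 = 1·2^0
  c_5 = 0
p-restricted factor λ_0 = (0, 0, 0, 1, 0)

((0, 0, 0, 1, 0),)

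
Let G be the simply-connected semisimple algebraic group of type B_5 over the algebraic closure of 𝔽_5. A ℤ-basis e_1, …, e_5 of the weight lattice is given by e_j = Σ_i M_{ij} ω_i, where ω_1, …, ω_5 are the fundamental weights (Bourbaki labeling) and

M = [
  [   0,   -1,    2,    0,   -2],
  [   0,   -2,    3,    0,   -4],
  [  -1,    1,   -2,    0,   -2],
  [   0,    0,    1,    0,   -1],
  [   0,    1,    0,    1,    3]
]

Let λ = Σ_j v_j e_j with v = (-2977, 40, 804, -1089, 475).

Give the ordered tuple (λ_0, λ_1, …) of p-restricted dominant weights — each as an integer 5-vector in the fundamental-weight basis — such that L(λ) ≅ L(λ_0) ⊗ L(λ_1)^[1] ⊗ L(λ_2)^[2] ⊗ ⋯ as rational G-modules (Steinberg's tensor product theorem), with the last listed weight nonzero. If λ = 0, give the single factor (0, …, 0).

Compute c_i = Σ_j M_{ij} v_j with v = (-2977, 40, 804, -1089, 475):
  c_1 = 0*-2977 + -1*40 + 2*804 + 0*-1089 + -2*475 = 618
  c_2 = 0*-2977 + -2*40 + 3*804 + 0*-1089 + -4*475 = 432
  c_3 = -1*-2977 + 1*40 + -2*804 + 0*-1089 + -2*475 = 459
  c_4 = 0*-2977 + 0*40 + 1*804 + 0*-1089 + -1*475 = 329
  c_5 = 0*-2977 + 1*40 + 0*804 + 1*-1089 + 3*475 = 376
Writing each c_i in base p = 5:
  c_1 = 618 = 3·5^0 + 3·5^1 + 4·5^2 + 4·5^3
  c_2 = 432 = 2·5^0 + 1·5^1 + 2·5^2 + 3·5^3
  c_3 = 459 = 4·5^0 + 1·5^1 + 3·5^2 + 3·5^3
  c_4 = 329 = 4·5^0 + 0·5^1 + 3·5^2 + 2·5^3
  c_5 = 376 = 1·5^0 + 0·5^1 + 0·5^2 + 3·5^3
p-restricted factor λ_0 = (3, 2, 4, 4, 1)
p-restricted factor λ_1 = (3, 1, 1, 0, 0)
p-restricted factor λ_2 = (4, 2, 3, 3, 0)
p-restricted factor λ_3 = (4, 3, 3, 2, 3)

((3, 2, 4, 4, 1), (3, 1, 1, 0, 0), (4, 2, 3, 3, 0), (4, 3, 3, 2, 3))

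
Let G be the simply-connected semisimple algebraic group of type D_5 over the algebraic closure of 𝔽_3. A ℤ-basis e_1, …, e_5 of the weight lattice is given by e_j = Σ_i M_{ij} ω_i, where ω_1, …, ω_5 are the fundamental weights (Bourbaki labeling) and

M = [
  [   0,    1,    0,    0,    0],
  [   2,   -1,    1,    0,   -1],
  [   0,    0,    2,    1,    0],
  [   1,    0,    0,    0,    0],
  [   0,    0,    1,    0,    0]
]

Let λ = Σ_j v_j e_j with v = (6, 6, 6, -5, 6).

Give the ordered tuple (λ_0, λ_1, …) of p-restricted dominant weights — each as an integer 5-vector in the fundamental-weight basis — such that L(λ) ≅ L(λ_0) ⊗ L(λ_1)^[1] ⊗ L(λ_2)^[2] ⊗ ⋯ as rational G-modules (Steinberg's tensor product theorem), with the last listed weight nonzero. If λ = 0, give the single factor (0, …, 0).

((0, 0, 1, 0, 0), (2, 2, 2, 2, 2))

Converting to the ω-basis (c_i = row i of M dotted with v = (6, 6, 6, -5, 6)):
  c_1 = (0)·(6) + (1)·(6) + (0)·(6) + (0)·(-5) + (0)·(6) = 6
  c_2 = (2)·(6) + (-1)·(6) + (1)·(6) + (0)·(-5) + (-1)·(6) = 6
  c_3 = (0)·(6) + (0)·(6) + (2)·(6) + (1)·(-5) + (0)·(6) = 7
  c_4 = (1)·(6) + (0)·(6) + (0)·(6) + (0)·(-5) + (0)·(6) = 6
  c_5 = (0)·(6) + (0)·(6) + (1)·(6) + (0)·(-5) + (0)·(6) = 6
Base-3 expansion of each c_i:
  c_1 = 6 = 0·3^0 + 2·3^1
  c_2 = 6 = 0·3^0 + 2·3^1
  c_3 = 7 = 1·3^0 + 2·3^1
  c_4 = 6 = 0·3^0 + 2·3^1
  c_5 = 6 = 0·3^0 + 2·3^1
λ_0 = (0, 0, 1, 0, 0)
λ_1 = (2, 2, 2, 2, 2)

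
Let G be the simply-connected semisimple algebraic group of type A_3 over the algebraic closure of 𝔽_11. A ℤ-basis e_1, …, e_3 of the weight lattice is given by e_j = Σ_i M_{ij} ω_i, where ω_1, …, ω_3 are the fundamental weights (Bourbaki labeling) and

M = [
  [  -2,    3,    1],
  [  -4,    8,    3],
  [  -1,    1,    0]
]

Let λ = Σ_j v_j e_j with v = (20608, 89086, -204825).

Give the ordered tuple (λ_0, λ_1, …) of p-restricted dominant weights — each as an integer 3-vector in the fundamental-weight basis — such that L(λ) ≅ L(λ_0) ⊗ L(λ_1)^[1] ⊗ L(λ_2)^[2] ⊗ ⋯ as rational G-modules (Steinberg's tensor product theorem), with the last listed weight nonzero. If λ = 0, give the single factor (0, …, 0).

((9, 7, 3), (3, 4, 10), (10, 9, 4), (4, 0, 7), (1, 1, 4))

In the fundamental-weight basis, λ has coordinates c = M·v (v = (20608, 89086, -204825)):
  c_1 = (-2)·(20608) + 3·89086 + (1)·(-204825) = 21217
  c_2 = (-4)·(20608) + 8·89086 + (3)·(-204825) = 15781
  c_3 = (-1)·(20608) + 1·89086 + (0)·(-204825) = 68478
Writing each c_i in base p = 11:
  c_1 = 21217 = 9·11^0 + 3·11^1 + 10·11^2 + 4·11^3 + 1·11^4
  c_2 = 15781 = 7·11^0 + 4·11^1 + 9·11^2 + 0·11^3 + 1·11^4
  c_3 = 68478 = 3·11^0 + 10·11^1 + 4·11^2 + 7·11^3 + 4·11^4
p-restricted factor λ_0 = (9, 7, 3)
p-restricted factor λ_1 = (3, 4, 10)
p-restricted factor λ_2 = (10, 9, 4)
p-restricted factor λ_3 = (4, 0, 7)
p-restricted factor λ_4 = (1, 1, 4)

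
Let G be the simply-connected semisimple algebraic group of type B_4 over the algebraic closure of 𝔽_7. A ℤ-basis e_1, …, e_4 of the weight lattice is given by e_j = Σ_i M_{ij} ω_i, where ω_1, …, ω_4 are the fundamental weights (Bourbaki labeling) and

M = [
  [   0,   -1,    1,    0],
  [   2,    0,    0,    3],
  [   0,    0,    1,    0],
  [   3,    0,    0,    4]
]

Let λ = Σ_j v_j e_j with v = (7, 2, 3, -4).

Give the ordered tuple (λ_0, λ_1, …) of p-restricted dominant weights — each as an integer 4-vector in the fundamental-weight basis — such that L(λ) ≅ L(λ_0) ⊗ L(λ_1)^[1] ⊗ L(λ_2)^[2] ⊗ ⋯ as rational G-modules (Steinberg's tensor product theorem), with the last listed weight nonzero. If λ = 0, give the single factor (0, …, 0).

ω-coordinates c = M·v, v = (7, 2, 3, -4):
  c_1 = (0)·(7) + (-1)·(2) + (1)·(3) + (0)·(-4) = 1
  c_2 = (2)·(7) + (0)·(2) + (0)·(3) + (3)·(-4) = 2
  c_3 = (0)·(7) + (0)·(2) + (1)·(3) + (0)·(-4) = 3
  c_4 = (3)·(7) + (0)·(2) + (0)·(3) + (4)·(-4) = 5
p = 7; digits c_i = Σ_j d_{ij}·7^j, 0 ≤ d_{ij} < 7:
  c_1 = 1 = 1·7^0
  c_2 = 2 = 2·7^0
  c_3 = 3 = 3·7^0
  c_4 = 5 = 5·7^0
λ_0 = (1, 2, 3, 5)

((1, 2, 3, 5),)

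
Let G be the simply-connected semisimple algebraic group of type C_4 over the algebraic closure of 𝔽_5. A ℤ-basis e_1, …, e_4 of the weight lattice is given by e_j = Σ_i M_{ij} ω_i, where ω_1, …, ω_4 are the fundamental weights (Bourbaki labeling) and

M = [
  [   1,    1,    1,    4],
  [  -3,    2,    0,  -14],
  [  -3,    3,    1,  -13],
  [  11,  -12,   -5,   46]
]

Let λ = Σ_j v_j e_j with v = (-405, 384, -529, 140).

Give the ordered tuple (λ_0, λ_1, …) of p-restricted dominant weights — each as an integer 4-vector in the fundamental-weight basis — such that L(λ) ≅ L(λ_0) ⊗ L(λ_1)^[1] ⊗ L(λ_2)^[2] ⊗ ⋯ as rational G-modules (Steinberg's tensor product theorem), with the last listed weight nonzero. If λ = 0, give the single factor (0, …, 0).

((0, 3, 3, 2), (2, 4, 3, 4))

In the fundamental-weight basis, λ has coordinates c = M·v (v = (-405, 384, -529, 140)):
  c_1 = (1)·(-405) + (1)·(384) + (1)·(-529) + (4)·(140) = 10
  c_2 = (-3)·(-405) + (2)·(384) + (0)·(-529) + (-14)·(140) = 23
  c_3 = (-3)·(-405) + (3)·(384) + (1)·(-529) + (-13)·(140) = 18
  c_4 = (11)·(-405) + (-12)·(384) + (-5)·(-529) + (46)·(140) = 22
Base-5 expansion of each c_i:
  c_1 = 10 = 0·5^0 + 2·5^1
  c_2 = 23 = 3·5^0 + 4·5^1
  c_3 = 18 = 3·5^0 + 3·5^1
  c_4 = 22 = 2·5^0 + 4·5^1
λ_0 = (0, 3, 3, 2)
λ_1 = (2, 4, 3, 4)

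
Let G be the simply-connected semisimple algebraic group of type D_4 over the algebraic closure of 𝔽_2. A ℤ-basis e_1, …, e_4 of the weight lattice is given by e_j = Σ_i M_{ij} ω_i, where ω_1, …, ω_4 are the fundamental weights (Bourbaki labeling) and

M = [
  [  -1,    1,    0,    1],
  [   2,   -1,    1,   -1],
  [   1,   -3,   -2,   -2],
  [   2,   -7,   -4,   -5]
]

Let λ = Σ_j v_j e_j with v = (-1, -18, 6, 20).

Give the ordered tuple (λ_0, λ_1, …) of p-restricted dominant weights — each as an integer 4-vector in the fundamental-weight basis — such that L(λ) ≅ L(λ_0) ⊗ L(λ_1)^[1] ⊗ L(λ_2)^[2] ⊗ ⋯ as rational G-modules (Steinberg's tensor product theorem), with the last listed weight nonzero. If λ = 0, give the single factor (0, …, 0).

((1, 0, 1, 0), (1, 1, 0, 0))

In the fundamental-weight basis, λ has coordinates c = M·v (v = (-1, -18, 6, 20)):
  c_1 = -1*-1 + 1*-18 + 0*6 + 1*20 = 3
  c_2 = 2*-1 + -1*-18 + 1*6 + -1*20 = 2
  c_3 = 1*-1 + -3*-18 + -2*6 + -2*20 = 1
  c_4 = 2*-1 + -7*-18 + -4*6 + -5*20 = 0
Expand coordinatewise in base 2:
  c_1 = 3 = 1·2^0 + 1·2^1
  c_2 = 2 = 0·2^0 + 1·2^1
  c_3 = 1 = 1·2^0
  c_4 = 0
λ_0 = (1, 0, 1, 0)
λ_1 = (1, 1, 0, 0)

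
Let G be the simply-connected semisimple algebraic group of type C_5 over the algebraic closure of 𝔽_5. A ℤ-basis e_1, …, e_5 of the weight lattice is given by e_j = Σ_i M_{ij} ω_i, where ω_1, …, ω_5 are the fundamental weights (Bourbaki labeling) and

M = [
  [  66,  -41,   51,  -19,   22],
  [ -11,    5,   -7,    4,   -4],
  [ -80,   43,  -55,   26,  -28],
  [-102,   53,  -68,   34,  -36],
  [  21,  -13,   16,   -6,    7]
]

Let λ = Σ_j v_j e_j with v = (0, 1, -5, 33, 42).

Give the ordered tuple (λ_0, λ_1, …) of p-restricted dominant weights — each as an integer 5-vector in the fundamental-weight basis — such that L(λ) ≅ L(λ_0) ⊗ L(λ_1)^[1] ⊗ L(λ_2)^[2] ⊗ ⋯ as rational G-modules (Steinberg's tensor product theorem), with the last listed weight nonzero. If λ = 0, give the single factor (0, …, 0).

((1, 4, 0, 3, 3),)

Converting to the ω-basis (c_i = row i of M dotted with v = (0, 1, -5, 33, 42)):
  c_1 = (66)·(0) + (-41)·(1) + (51)·(-5) + (-19)·(33) + (22)·(42) = 1
  c_2 = (-11)·(0) + (5)·(1) + (-7)·(-5) + (4)·(33) + (-4)·(42) = 4
  c_3 = (-80)·(0) + (43)·(1) + (-55)·(-5) + (26)·(33) + (-28)·(42) = 0
  c_4 = (-102)·(0) + (53)·(1) + (-68)·(-5) + (34)·(33) + (-36)·(42) = 3
  c_5 = (21)·(0) + (-13)·(1) + (16)·(-5) + (-6)·(33) + (7)·(42) = 3
p = 5; digits c_i = Σ_j d_{ij}·5^j, 0 ≤ d_{ij} < 5:
  c_1 = 1 = 1·5^0
  c_2 = 4 = 4·5^0
  c_3 = 0
  c_4 = 3 = 3·5^0
  c_5 = 3 = 3·5^0
λ_0 = (1, 4, 0, 3, 3)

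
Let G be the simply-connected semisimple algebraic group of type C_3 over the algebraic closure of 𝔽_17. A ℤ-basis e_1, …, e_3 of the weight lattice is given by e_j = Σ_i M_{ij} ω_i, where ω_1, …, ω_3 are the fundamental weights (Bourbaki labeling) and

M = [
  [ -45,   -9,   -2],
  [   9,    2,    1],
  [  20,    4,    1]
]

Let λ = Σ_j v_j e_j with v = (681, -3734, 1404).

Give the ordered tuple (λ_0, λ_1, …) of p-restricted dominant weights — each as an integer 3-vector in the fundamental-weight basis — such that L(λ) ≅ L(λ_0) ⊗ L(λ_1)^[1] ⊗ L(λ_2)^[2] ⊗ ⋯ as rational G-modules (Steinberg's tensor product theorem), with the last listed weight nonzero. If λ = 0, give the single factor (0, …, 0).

Compute c_i = Σ_j M_{ij} v_j with v = (681, -3734, 1404):
  c_1 = -45*681 + -9*-3734 + -2*1404 = 153
  c_2 = 9*681 + 2*-3734 + 1*1404 = 65
  c_3 = 20*681 + 4*-3734 + 1*1404 = 88
Writing each c_i in base p = 17:
  c_1 = 153 = 0·17^0 + 9·17^1
  c_2 = 65 = 14·17^0 + 3·17^1
  c_3 = 88 = 3·17^0 + 5·17^1
p-restricted factor λ_0 = (0, 14, 3)
p-restricted factor λ_1 = (9, 3, 5)

((0, 14, 3), (9, 3, 5))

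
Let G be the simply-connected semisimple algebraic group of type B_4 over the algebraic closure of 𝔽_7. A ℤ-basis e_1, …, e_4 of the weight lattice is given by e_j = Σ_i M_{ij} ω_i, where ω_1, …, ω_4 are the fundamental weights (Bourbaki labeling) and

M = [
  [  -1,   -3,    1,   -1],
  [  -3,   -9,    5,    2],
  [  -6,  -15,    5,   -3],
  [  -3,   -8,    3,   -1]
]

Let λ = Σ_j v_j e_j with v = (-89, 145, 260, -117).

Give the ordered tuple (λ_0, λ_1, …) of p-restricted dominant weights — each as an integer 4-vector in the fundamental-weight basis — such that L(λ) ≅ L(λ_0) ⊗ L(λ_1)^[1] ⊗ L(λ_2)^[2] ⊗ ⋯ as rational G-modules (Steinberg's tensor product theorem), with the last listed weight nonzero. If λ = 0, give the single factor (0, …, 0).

Change of basis e → ω: c = M·v where v = (-89, 145, 260, -117):
  c_1 = (-1)·(-89) + (-3)·(145) + (1)·(260) + (-1)·(-117) = 31
  c_2 = (-3)·(-89) + (-9)·(145) + (5)·(260) + (2)·(-117) = 28
  c_3 = (-6)·(-89) + (-15)·(145) + (5)·(260) + (-3)·(-117) = 10
  c_4 = (-3)·(-89) + (-8)·(145) + (3)·(260) + (-1)·(-117) = 4
p = 7; digits c_i = Σ_j d_{ij}·7^j, 0 ≤ d_{ij} < 7:
  c_1 = 31 = 3·7^0 + 4·7^1
  c_2 = 28 = 0·7^0 + 4·7^1
  c_3 = 10 = 3·7^0 + 1·7^1
  c_4 = 4 = 4·7^0
Factor λ_0 = (3, 0, 3, 4)
Factor λ_1 = (4, 4, 1, 0)

((3, 0, 3, 4), (4, 4, 1, 0))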